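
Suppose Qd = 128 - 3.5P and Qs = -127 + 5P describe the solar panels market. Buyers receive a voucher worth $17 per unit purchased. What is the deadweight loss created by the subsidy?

Pre-subsidy: 128 - 3.5P = -127 + 5P gives P* = 30, Q* = 23.
With the rebate, buyers effectively pay Pb = Ps − 17, where Ps is the price sellers receive.
Demand in terms of Ps becomes Qd = 128 − 3.5(Ps − 17) = 187.5 - 3.5Ps. Setting this equal to supply: 187.5 - 3.5Ps = -127 + 5Ps, so Ps = 37.
Buyers pay Pb = 37 − 17 = 20; Q' = -127 + 5·37 = 58.
The subsidy expands output by 58 − 23 = 35 past the efficient level; on those units the gap between marginal cost and willingness to pay runs from 0 up to 17.
DWL = ½ × 17 × 35 = 297.5.

Deadweight loss = $297.5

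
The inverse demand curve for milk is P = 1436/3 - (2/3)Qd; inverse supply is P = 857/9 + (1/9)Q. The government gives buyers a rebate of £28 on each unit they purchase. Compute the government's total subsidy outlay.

Government cost = £14812

Pre-subsidy: 1436/3 - (2/3)Q = 857/9 + (1/9)Q gives Q* = 493 and P* = 150.
With the rebate, buyers effectively pay Pb = Ps − 28, where Ps is the price sellers receive.
On the curves, Pb = 1436/3 - (2/3)Q and Ps = 857/9 + (1/9)Q; the wedge Ps − Pb = 28 gives 857/9 + (1/9)Q − (1436/3 - (2/3)Q) = 28, so Q' = 529.
Then Pb = 1436/3 − (2/3)·529 = 126 and Ps = 857/9 + (1/9)·529 = 154.
Government outlay = subsidy × quantity = 28 × 529 = 14812.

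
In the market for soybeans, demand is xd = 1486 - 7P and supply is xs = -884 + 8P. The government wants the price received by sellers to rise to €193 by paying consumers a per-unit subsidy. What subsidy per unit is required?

Required subsidy s = €75 per unit

At a seller price of 193, quantity supplied is -884 + 8·193 = 660.
Buyers absorb 660 only when they pay Pb with 1486 − 7·Pb = 660, i.e. Pb = 118.
s = Ps − Pb = 193 − 118 = 75.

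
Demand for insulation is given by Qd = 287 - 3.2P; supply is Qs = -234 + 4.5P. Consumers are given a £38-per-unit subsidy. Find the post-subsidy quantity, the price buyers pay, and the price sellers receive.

Pre-subsidy: 287 - 3.2P = -234 + 4.5P gives P* = 5210/77, Q* = 5427/77.
With the rebate, buyers effectively pay Pb = Ps − 38, where Ps is the price sellers receive.
Demand in terms of Ps becomes Qd = 287 − 3.2(Ps − 38) = 408.6 - 3.2Ps. Setting this equal to supply: 408.6 - 3.2Ps = -234 + 4.5Ps, so Ps = 918/11.
Buyers pay Pb = 918/11 − 38 = 500/11; Q' = -234 + 4.5·(918/11) = 1557/11.

Q' = 1557/11; buyers pay 500/11; sellers receive 918/11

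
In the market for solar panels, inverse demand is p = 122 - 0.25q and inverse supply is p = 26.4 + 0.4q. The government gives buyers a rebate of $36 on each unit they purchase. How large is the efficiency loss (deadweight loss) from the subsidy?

Deadweight loss = 12960/13

Pre-subsidy: 122 - 0.25q = 26.4 + 0.4q gives q* = 1912/13 and p* = 1108/13.
With the rebate, buyers effectively pay pb = ps − 36, where ps is the price sellers receive.
On the curves, pb = 122 - 0.25q and ps = 26.4 + 0.4q; the wedge ps − pb = 36 gives 26.4 + 0.4q − (122 - 0.25q) = 36, so q' = 2632/13.
Then pb = 122 − 0.25·(2632/13) = 928/13 and ps = 26.4 + 0.4·(2632/13) = 1396/13.
The subsidy expands output by 2632/13 − 1912/13 = 720/13 past the efficient level; on those units the gap between marginal cost and willingness to pay runs from 0 up to 36.
DWL = ½ × 36 × 720/13 = 12960/13.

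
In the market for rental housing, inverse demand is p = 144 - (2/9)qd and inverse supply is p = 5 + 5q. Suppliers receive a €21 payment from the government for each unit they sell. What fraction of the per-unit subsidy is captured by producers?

Pre-subsidy: 144 - (2/9)q = 5 + 5q gives q* = 1251/47 and p* = 6490/47.
With the subsidy, sellers receive ps = pb + 21 for each unit, where pb is the price buyers pay.
On the curves, pb = 144 - (2/9)q and ps = 5 + 5q; the wedge ps − pb = 21 gives 5 + 5q − (144 - (2/9)q) = 21, so q' = 1440/47.
Then pb = 144 − (2/9)·(1440/47) = 6448/47 and ps = 5 + 5·(1440/47) = 7435/47.
Buyers' price falls by p* − pb = 6490/47 − 6448/47 = 42/47; sellers' price rises by ps − p* = 7435/47 − 6490/47 = 945/47.
So producers capture (945/47)/21 = 45/47 of each unit of subsidy.

Producer share = 45/47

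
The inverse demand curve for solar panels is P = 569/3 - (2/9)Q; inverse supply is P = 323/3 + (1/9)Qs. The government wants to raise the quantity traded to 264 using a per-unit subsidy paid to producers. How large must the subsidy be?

At Q = 264, from the demand curve buyers pay Pb = 569/3 − (2/9)·264 = 131; from the supply curve sellers need Ps = 323/3 + (1/9)·264 = 137.
The subsidy must fill the gap: s = Ps − Pb = 137 − 131 = 6.

Required subsidy s = 6 per unit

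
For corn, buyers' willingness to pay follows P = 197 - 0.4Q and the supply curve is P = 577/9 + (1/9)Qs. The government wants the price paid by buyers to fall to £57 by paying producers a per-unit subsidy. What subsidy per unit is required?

Required subsidy s = £46 per unit

At a buyer price of 57, quantity demanded is 492.5 − 2.5·57 = 350.
Sellers supply 350 only when they receive Ps = 577/9 + (1/9)·350 = 103.
s = Ps − Pb = 103 − 57 = 46.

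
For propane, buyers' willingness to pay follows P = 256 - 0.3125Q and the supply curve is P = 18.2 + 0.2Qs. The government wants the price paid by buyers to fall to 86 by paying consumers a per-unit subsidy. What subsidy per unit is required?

Required subsidy s = 41 per unit

At a buyer price of 86, quantity demanded is 819.2 − 3.2·86 = 544.
Sellers supply 544 only when they receive Ps = 18.2 + 0.2·544 = 127.
s = Ps − Pb = 127 − 86 = 41.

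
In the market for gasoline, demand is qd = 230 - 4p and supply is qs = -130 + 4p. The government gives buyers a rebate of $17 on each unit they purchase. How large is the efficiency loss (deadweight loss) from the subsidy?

Deadweight loss = $289

Pre-subsidy: 230 - 4p = -130 + 4p gives p* = 45, q* = 50.
With the rebate, buyers effectively pay pb = ps − 17, where ps is the price sellers receive.
Demand in terms of ps becomes qd = 230 − 4(ps − 17) = 298 - 4ps. Setting this equal to supply: 298 - 4ps = -130 + 4ps, so ps = 53.5.
Buyers pay pb = 53.5 − 17 = 36.5; q' = -130 + 4·53.5 = 84.
The subsidy expands output by 84 − 50 = 34 past the efficient level; on those units the gap between marginal cost and willingness to pay runs from 0 up to 17.
DWL = ½ × 17 × 34 = 289.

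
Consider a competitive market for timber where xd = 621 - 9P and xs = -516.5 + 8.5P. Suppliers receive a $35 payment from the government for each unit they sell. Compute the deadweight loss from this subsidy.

Pre-subsidy: 621 - 9P = -516.5 + 8.5P gives P* = 65, x* = 36.
With the subsidy, sellers receive Ps = Pb + 35 for each unit, where Pb is the price buyers pay.
Supply in terms of Pb becomes xs = -516.5 + 8.5(Pb + 35) = -219 + 8.5Pb. Setting this equal to demand: 621 - 9Pb = -219 + 8.5Pb, so Pb = 48.
Sellers receive Ps = 48 + 35 = 83; x' = 621 − 9·48 = 189.
The subsidy expands output by 189 − 36 = 153 past the efficient level; on those units the gap between marginal cost and willingness to pay runs from 0 up to 35.
DWL = ½ × 35 × 153 = 2677.5.

Deadweight loss = $2677.5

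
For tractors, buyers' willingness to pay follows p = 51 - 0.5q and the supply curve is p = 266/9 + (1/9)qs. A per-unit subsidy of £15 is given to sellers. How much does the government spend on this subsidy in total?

Pre-subsidy: 51 - 0.5q = 266/9 + (1/9)q gives q* = 386/11 and p* = 368/11.
With the subsidy, sellers receive ps = pb + 15 for each unit, where pb is the price buyers pay.
On the curves, pb = 51 - 0.5q and ps = 266/9 + (1/9)q; the wedge ps − pb = 15 gives 266/9 + (1/9)q − (51 - 0.5q) = 15, so q' = 656/11.
Then pb = 51 − 0.5·(656/11) = 233/11 and ps = 266/9 + (1/9)·(656/11) = 398/11.
Government outlay = subsidy × quantity = 15 × 656/11 = 9840/11.

Government cost = 9840/11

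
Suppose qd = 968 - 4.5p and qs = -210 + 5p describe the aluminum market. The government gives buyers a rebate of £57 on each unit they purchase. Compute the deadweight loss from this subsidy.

Pre-subsidy: 968 - 4.5p = -210 + 5p gives p* = 124, q* = 410.
With the rebate, buyers effectively pay pb = ps − 57, where ps is the price sellers receive.
Demand in terms of ps becomes qd = 968 − 4.5(ps − 57) = 1224.5 - 4.5ps. Setting this equal to supply: 1224.5 - 4.5ps = -210 + 5ps, so ps = 151.
Buyers pay pb = 151 − 57 = 94; q' = -210 + 5·151 = 545.
The subsidy expands output by 545 − 410 = 135 past the efficient level; on those units the gap between marginal cost and willingness to pay runs from 0 up to 57.
DWL = ½ × 57 × 135 = 3847.5.

Deadweight loss = £3847.5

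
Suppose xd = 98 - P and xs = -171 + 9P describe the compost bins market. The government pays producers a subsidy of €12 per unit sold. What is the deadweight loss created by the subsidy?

Pre-subsidy: 98 - P = -171 + 9P gives P* = 26.9, x* = 71.1.
With the subsidy, sellers receive Ps = Pb + 12 for each unit, where Pb is the price buyers pay.
Supply in terms of Pb becomes xs = -171 + 9(Pb + 12) = -63 + 9Pb. Setting this equal to demand: 98 - Pb = -63 + 9Pb, so Pb = 16.1.
Sellers receive Ps = 16.1 + 12 = 28.1; x' = 98 − 1·16.1 = 81.9.
The subsidy expands output by 81.9 − 71.1 = 10.8 past the efficient level; on those units the gap between marginal cost and willingness to pay runs from 0 up to 12.
DWL = ½ × 12 × 10.8 = 64.8.

Deadweight loss = €64.8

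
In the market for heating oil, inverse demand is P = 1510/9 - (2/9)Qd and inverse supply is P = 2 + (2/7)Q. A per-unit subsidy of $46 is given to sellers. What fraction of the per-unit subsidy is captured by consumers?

Pre-subsidy: 1510/9 - (2/9)Q = 2 + (2/7)Q gives Q* = 326.375 and P* = 95.25.
With the subsidy, sellers receive Ps = Pb + 46 for each unit, where Pb is the price buyers pay.
On the curves, Pb = 1510/9 - (2/9)Q and Ps = 2 + (2/7)Q; the wedge Ps − Pb = 46 gives 2 + (2/7)Q − (1510/9 - (2/9)Q) = 46, so Q' = 416.9375.
Then Pb = 1510/9 − (2/9)·416.9375 = 75.125 and Ps = 2 + (2/7)·416.9375 = 121.125.
Buyers' price falls by P* − Pb = 95.25 − 75.125 = 20.125; sellers' price rises by Ps − P* = 121.125 − 95.25 = 25.875.
So consumers capture 20.125/46 = 0.4375 of each unit of subsidy.

Consumer share = 0.4375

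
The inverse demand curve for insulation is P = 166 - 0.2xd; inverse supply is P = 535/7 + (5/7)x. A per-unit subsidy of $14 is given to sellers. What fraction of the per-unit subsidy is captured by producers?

Pre-subsidy: 166 - 0.2x = 535/7 + (5/7)x gives x* = 97.96875 and P* = 146.40625.
With the subsidy, sellers receive Ps = Pb + 14 for each unit, where Pb is the price buyers pay.
On the curves, Pb = 166 - 0.2x and Ps = 535/7 + (5/7)x; the wedge Ps − Pb = 14 gives 535/7 + (5/7)x − (166 - 0.2x) = 14, so x' = 113.28125.
Then Pb = 166 − 0.2·113.28125 = 143.34375 and Ps = 535/7 + (5/7)·113.28125 = 157.34375.
Buyers' price falls by P* − Pb = 146.40625 − 143.34375 = 3.0625; sellers' price rises by Ps − P* = 157.34375 − 146.40625 = 10.9375.
So producers capture 10.9375/14 = 0.78125 of each unit of subsidy.

Producer share = 0.78125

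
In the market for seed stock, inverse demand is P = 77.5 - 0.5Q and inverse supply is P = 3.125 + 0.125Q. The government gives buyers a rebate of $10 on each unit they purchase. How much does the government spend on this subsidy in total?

Pre-subsidy: 77.5 - 0.5Q = 3.125 + 0.125Q gives Q* = 119 and P* = 18.
With the rebate, buyers effectively pay Pb = Ps − 10, where Ps is the price sellers receive.
On the curves, Pb = 77.5 - 0.5Q and Ps = 3.125 + 0.125Q; the wedge Ps − Pb = 10 gives 3.125 + 0.125Q − (77.5 - 0.5Q) = 10, so Q' = 135.
Then Pb = 77.5 − 0.5·135 = 10 and Ps = 3.125 + 0.125·135 = 20.
Government outlay = subsidy × quantity = 10 × 135 = 1350.

Government cost = $1350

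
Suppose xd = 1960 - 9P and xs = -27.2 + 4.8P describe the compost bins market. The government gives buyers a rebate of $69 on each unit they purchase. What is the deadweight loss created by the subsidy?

Pre-subsidy: 1960 - 9P = -27.2 + 4.8P gives P* = 144, x* = 664.
With the rebate, buyers effectively pay Pb = Ps − 69, where Ps is the price sellers receive.
Demand in terms of Ps becomes xd = 1960 − 9(Ps − 69) = 2581 - 9Ps. Setting this equal to supply: 2581 - 9Ps = -27.2 + 4.8Ps, so Ps = 189.
Buyers pay Pb = 189 − 69 = 120; x' = -27.2 + 4.8·189 = 880.
The subsidy expands output by 880 − 664 = 216 past the efficient level; on those units the gap between marginal cost and willingness to pay runs from 0 up to 69.
DWL = ½ × 69 × 216 = 7452.

Deadweight loss = $7452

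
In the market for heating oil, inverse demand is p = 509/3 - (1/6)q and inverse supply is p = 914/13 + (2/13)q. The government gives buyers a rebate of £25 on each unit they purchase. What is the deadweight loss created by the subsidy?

Deadweight loss = £975

Pre-subsidy: 509/3 - (1/6)q = 914/13 + (2/13)q gives q* = 310 and p* = 118.
With the rebate, buyers effectively pay pb = ps − 25, where ps is the price sellers receive.
On the curves, pb = 509/3 - (1/6)q and ps = 914/13 + (2/13)q; the wedge ps − pb = 25 gives 914/13 + (2/13)q − (509/3 - (1/6)q) = 25, so q' = 388.
Then pb = 509/3 − (1/6)·388 = 105 and ps = 914/13 + (2/13)·388 = 130.
The subsidy expands output by 388 − 310 = 78 past the efficient level; on those units the gap between marginal cost and willingness to pay runs from 0 up to 25.
DWL = ½ × 25 × 78 = 975.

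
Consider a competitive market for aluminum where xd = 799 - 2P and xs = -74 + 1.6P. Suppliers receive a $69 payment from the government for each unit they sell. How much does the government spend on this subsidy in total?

Government cost = $25898

Pre-subsidy: 799 - 2P = -74 + 1.6P gives P* = 242.5, x* = 314.
With the subsidy, sellers receive Ps = Pb + 69 for each unit, where Pb is the price buyers pay.
Supply in terms of Pb becomes xs = -74 + 1.6(Pb + 69) = 36.4 + 1.6Pb. Setting this equal to demand: 799 - 2Pb = 36.4 + 1.6Pb, so Pb = 1271/6.
Sellers receive Ps = 1271/6 + 69 = 1685/6; x' = 799 − 2·(1271/6) = 1126/3.
Government outlay = subsidy × quantity = 69 × 1126/3 = 25898.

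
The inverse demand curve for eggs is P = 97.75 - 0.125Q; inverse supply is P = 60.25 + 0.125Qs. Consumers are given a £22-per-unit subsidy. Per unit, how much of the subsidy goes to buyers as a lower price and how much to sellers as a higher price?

Pre-subsidy: 97.75 - 0.125Q = 60.25 + 0.125Q gives Q* = 150 and P* = 79.
With the rebate, buyers effectively pay Pb = Ps − 22, where Ps is the price sellers receive.
On the curves, Pb = 97.75 - 0.125Q and Ps = 60.25 + 0.125Q; the wedge Ps − Pb = 22 gives 60.25 + 0.125Q − (97.75 - 0.125Q) = 22, so Q' = 238.
Then Pb = 97.75 − 0.125·238 = 68 and Ps = 60.25 + 0.125·238 = 90.
Buyers' price falls by P* − Pb = 79 − 68 = 11; sellers' price rises by Ps − P* = 90 − 79 = 11.

Buyers gain £11 per unit; sellers gain £11 per unit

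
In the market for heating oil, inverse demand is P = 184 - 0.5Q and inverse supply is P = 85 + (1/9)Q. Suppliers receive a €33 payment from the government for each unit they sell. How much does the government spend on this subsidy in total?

Government cost = €7128

Pre-subsidy: 184 - 0.5Q = 85 + (1/9)Q gives Q* = 162 and P* = 103.
With the subsidy, sellers receive Ps = Pb + 33 for each unit, where Pb is the price buyers pay.
On the curves, Pb = 184 - 0.5Q and Ps = 85 + (1/9)Q; the wedge Ps − Pb = 33 gives 85 + (1/9)Q − (184 - 0.5Q) = 33, so Q' = 216.
Then Pb = 184 − 0.5·216 = 76 and Ps = 85 + (1/9)·216 = 109.
Government outlay = subsidy × quantity = 33 × 216 = 7128.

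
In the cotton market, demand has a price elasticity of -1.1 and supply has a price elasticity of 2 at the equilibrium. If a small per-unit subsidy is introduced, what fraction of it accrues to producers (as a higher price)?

Producer share = 11/31

For a small subsidy around the equilibrium, the benefit split depends on the relative slopes, which at a point are proportional to the elasticities.
Buyer share = εs/(εs + |εd|) = 2/(2 + 1.1) = 20/31; seller share = |εd|/(εs + |εd|) = 11/31.
So producers capture 11/31 of the subsidy.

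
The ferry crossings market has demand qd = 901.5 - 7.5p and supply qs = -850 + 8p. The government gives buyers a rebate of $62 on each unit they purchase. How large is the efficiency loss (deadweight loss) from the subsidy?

Deadweight loss = $7440

Pre-subsidy: 901.5 - 7.5p = -850 + 8p gives p* = 113, q* = 54.
With the rebate, buyers effectively pay pb = ps − 62, where ps is the price sellers receive.
Demand in terms of ps becomes qd = 901.5 − 7.5(ps − 62) = 1366.5 - 7.5ps. Setting this equal to supply: 1366.5 - 7.5ps = -850 + 8ps, so ps = 143.
Buyers pay pb = 143 − 62 = 81; q' = -850 + 8·143 = 294.
The subsidy expands output by 294 − 54 = 240 past the efficient level; on those units the gap between marginal cost and willingness to pay runs from 0 up to 62.
DWL = ½ × 62 × 240 = 7440.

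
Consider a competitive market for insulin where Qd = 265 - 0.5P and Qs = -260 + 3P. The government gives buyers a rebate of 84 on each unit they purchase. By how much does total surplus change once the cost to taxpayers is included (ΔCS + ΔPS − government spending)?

Pre-subsidy: 265 - 0.5P = -260 + 3P gives P* = 150, Q* = 190.
With the rebate, buyers effectively pay Pb = Ps − 84, where Ps is the price sellers receive.
Demand in terms of Ps becomes Qd = 265 − 0.5(Ps − 84) = 307 - 0.5Ps. Setting this equal to supply: 307 - 0.5Ps = -260 + 3Ps, so Ps = 162.
Buyers pay Pb = 162 − 84 = 78; Q' = -260 + 3·162 = 226.
ΔCS = ½(190 + 226)(150 − 78) = 14976; ΔPS = ½(190 + 226)(162 − 150) = 2496.
Government spending = 84 × 226 = 18984.
Net change = 14976 + 2496 − 18984 = -1512. The loss equals the DWL triangle ½·84·36.

Net change in total surplus = -1512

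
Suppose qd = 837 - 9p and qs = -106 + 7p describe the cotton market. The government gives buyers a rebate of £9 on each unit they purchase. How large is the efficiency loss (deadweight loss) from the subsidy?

Pre-subsidy: 837 - 9p = -106 + 7p gives p* = 58.9375, q* = 306.5625.
With the rebate, buyers effectively pay pb = ps − 9, where ps is the price sellers receive.
Demand in terms of ps becomes qd = 837 − 9(ps − 9) = 918 - 9ps. Setting this equal to supply: 918 - 9ps = -106 + 7ps, so ps = 64.
Buyers pay pb = 64 − 9 = 55; q' = -106 + 7·64 = 342.
The subsidy expands output by 342 − 306.5625 = 35.4375 past the efficient level; on those units the gap between marginal cost and willingness to pay runs from 0 up to 9.
DWL = ½ × 9 × 35.4375 = 159.46875.

Deadweight loss = £159.46875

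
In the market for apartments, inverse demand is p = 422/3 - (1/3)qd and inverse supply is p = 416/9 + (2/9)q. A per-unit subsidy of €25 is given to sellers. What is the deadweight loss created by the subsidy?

Deadweight loss = €562.5

Pre-subsidy: 422/3 - (1/3)q = 416/9 + (2/9)q gives q* = 170 and p* = 84.
With the subsidy, sellers receive ps = pb + 25 for each unit, where pb is the price buyers pay.
On the curves, pb = 422/3 - (1/3)q and ps = 416/9 + (2/9)q; the wedge ps − pb = 25 gives 416/9 + (2/9)q − (422/3 - (1/3)q) = 25, so q' = 215.
Then pb = 422/3 − (1/3)·215 = 69 and ps = 416/9 + (2/9)·215 = 94.
The subsidy expands output by 215 − 170 = 45 past the efficient level; on those units the gap between marginal cost and willingness to pay runs from 0 up to 25.
DWL = ½ × 25 × 45 = 562.5.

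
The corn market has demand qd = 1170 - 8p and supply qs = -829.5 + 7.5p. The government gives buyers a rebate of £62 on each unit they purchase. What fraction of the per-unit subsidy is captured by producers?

Pre-subsidy: 1170 - 8p = -829.5 + 7.5p gives p* = 129, q* = 138.
With the rebate, buyers effectively pay pb = ps − 62, where ps is the price sellers receive.
Demand in terms of ps becomes qd = 1170 − 8(ps − 62) = 1666 - 8ps. Setting this equal to supply: 1666 - 8ps = -829.5 + 7.5ps, so ps = 161.
Buyers pay pb = 161 − 62 = 99; q' = -829.5 + 7.5·161 = 378.
Buyers' price falls by p* − pb = 129 − 99 = 30; sellers' price rises by ps − p* = 161 − 129 = 32.
So producers capture 32/62 = 16/31 of each unit of subsidy.

Producer share = 16/31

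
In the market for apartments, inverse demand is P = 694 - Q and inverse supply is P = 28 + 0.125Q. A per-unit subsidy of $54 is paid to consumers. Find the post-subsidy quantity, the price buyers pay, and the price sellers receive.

Pre-subsidy: 694 - Q = 28 + 0.125Q gives Q* = 592 and P* = 102.
With the rebate, buyers effectively pay Pb = Ps − 54, where Ps is the price sellers receive.
On the curves, Pb = 694 - Q and Ps = 28 + 0.125Q; the wedge Ps − Pb = 54 gives 28 + 0.125Q − (694 - Q) = 54, so Q' = 640.
Then Pb = 694 − 1·640 = 54 and Ps = 28 + 0.125·640 = 108.

Q' = 640; buyers pay $54; sellers receive $108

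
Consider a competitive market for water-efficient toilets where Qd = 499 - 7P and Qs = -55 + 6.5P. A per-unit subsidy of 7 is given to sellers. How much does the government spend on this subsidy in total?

Pre-subsidy: 499 - 7P = -55 + 6.5P gives P* = 1108/27, Q* = 5717/27.
With the subsidy, sellers receive Ps = Pb + 7 for each unit, where Pb is the price buyers pay.
Supply in terms of Pb becomes Qs = -55 + 6.5(Pb + 7) = -9.5 + 6.5Pb. Setting this equal to demand: 499 - 7Pb = -9.5 + 6.5Pb, so Pb = 113/3.
Sellers receive Ps = 113/3 + 7 = 134/3; Q' = 499 − 7·(113/3) = 706/3.
Government outlay = subsidy × quantity = 7 × 706/3 = 4942/3.

Government cost = 4942/3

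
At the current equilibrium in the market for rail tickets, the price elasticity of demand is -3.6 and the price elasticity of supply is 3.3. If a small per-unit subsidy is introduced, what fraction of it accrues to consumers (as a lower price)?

Consumer share = 11/23

For a small subsidy around the equilibrium, the benefit split depends on the relative slopes, which at a point are proportional to the elasticities.
Buyer share = εs/(εs + |εd|) = 3.3/(3.3 + 3.6) = 11/23; seller share = |εd|/(εs + |εd|) = 12/23.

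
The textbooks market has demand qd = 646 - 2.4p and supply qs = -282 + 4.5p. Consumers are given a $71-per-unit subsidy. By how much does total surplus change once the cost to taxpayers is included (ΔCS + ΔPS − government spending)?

Net change in total surplus = -90738/23

Pre-subsidy: 646 - 2.4p = -282 + 4.5p gives p* = 9280/69, q* = 7434/23.
With the rebate, buyers effectively pay pb = ps − 71, where ps is the price sellers receive.
Demand in terms of ps becomes qd = 646 − 2.4(ps − 71) = 816.4 - 2.4ps. Setting this equal to supply: 816.4 - 2.4ps = -282 + 4.5ps, so ps = 10984/69.
Buyers pay pb = 10984/69 − 71 = 6085/69; q' = -282 + 4.5·(10984/69) = 9990/23.
ΔCS = ½(7434/23 + 9990/23)(9280/69 − 6085/69) = 9278280/529; ΔPS = ½(7434/23 + 9990/23)(10984/69 − 9280/69) = 4948416/529.
Government spending = 71 × 9990/23 = 709290/23.
Net change = 9278280/529 + 4948416/529 − 709290/23 = -90738/23. The loss equals the DWL triangle ½·71·2556/23.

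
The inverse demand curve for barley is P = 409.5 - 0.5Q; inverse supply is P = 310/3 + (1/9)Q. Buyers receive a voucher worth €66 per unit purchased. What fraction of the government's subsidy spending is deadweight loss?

DWL / government spending = 18/203

Pre-subsidy: 409.5 - 0.5Q = 310/3 + (1/9)Q gives Q* = 501 and P* = 159.
With the rebate, buyers effectively pay Pb = Ps − 66, where Ps is the price sellers receive.
On the curves, Pb = 409.5 - 0.5Q and Ps = 310/3 + (1/9)Q; the wedge Ps − Pb = 66 gives 310/3 + (1/9)Q − (409.5 - 0.5Q) = 66, so Q' = 609.
Then Pb = 409.5 − 0.5·609 = 105 and Ps = 310/3 + (1/9)·609 = 171.
ΔCS = ½(501 + 609)(159 − 105) = 29970; ΔPS = ½(501 + 609)(171 − 159) = 6660.
Government spending = 66 × 609 = 40194.
DWL = ½ × 66 × (609 − 501) = 3564; fraction = 3564 / 40194 = 18/203.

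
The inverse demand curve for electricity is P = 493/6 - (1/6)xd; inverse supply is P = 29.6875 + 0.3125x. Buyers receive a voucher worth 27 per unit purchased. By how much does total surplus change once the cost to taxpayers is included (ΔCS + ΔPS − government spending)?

Net change in total surplus = -17496/23

Pre-subsidy: 493/6 - (1/6)x = 29.6875 + 0.3125x gives x* = 2519/23 and P* = 1470/23.
With the rebate, buyers effectively pay Pb = Ps − 27, where Ps is the price sellers receive.
On the curves, Pb = 493/6 - (1/6)x and Ps = 29.6875 + 0.3125x; the wedge Ps − Pb = 27 gives 29.6875 + 0.3125x − (493/6 - (1/6)x) = 27, so x' = 3815/23.
Then Pb = 493/6 − (1/6)·(3815/23) = 1254/23 and Ps = 29.6875 + 0.3125·(3815/23) = 1875/23.
ΔCS = ½(2519/23 + 3815/23)(1470/23 − 1254/23) = 684072/529; ΔPS = ½(2519/23 + 3815/23)(1875/23 − 1470/23) = 1282635/529.
Government spending = 27 × 3815/23 = 103005/23.
Net change = 684072/529 + 1282635/529 − 103005/23 = -17496/23. The loss equals the DWL triangle ½·27·1296/23.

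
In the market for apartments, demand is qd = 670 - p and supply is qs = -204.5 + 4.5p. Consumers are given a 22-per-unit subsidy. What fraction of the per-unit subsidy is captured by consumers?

Consumer share = 9/11

Pre-subsidy: 670 - p = -204.5 + 4.5p gives p* = 159, q* = 511.
With the rebate, buyers effectively pay pb = ps − 22, where ps is the price sellers receive.
Demand in terms of ps becomes qd = 670 − 1(ps − 22) = 692 - ps. Setting this equal to supply: 692 - ps = -204.5 + 4.5ps, so ps = 163.
Buyers pay pb = 163 − 22 = 141; q' = -204.5 + 4.5·163 = 529.
Buyers' price falls by p* − pb = 159 − 141 = 18; sellers' price rises by ps − p* = 163 − 159 = 4.
So consumers capture 18/22 = 9/11 of each unit of subsidy.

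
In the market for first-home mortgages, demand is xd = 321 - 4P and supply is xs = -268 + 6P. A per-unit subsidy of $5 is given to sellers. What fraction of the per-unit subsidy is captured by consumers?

Consumer share = 0.6

Pre-subsidy: 321 - 4P = -268 + 6P gives P* = 58.9, x* = 85.4.
With the subsidy, sellers receive Ps = Pb + 5 for each unit, where Pb is the price buyers pay.
Supply in terms of Pb becomes xs = -268 + 6(Pb + 5) = -238 + 6Pb. Setting this equal to demand: 321 - 4Pb = -238 + 6Pb, so Pb = 55.9.
Sellers receive Ps = 55.9 + 5 = 60.9; x' = 321 − 4·55.9 = 97.4.
Buyers' price falls by P* − Pb = 58.9 − 55.9 = 3; sellers' price rises by Ps − P* = 60.9 − 58.9 = 2.
So consumers capture 3/5 = 0.6 of each unit of subsidy.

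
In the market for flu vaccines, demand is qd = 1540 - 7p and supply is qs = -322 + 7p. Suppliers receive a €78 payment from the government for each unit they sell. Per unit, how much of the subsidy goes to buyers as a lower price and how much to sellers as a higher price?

Pre-subsidy: 1540 - 7p = -322 + 7p gives p* = 133, q* = 609.
With the subsidy, sellers receive ps = pb + 78 for each unit, where pb is the price buyers pay.
Supply in terms of pb becomes qs = -322 + 7(pb + 78) = 224 + 7pb. Setting this equal to demand: 1540 - 7pb = 224 + 7pb, so pb = 94.
Sellers receive ps = 94 + 78 = 172; q' = 1540 − 7·94 = 882.
Buyers' price falls by p* − pb = 133 − 94 = 39; sellers' price rises by ps − p* = 172 − 133 = 39.

Buyers gain €39 per unit; sellers gain €39 per unit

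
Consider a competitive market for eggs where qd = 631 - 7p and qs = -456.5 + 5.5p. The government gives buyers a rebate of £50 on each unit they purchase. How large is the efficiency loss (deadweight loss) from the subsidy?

Pre-subsidy: 631 - 7p = -456.5 + 5.5p gives p* = 87, q* = 22.
With the rebate, buyers effectively pay pb = ps − 50, where ps is the price sellers receive.
Demand in terms of ps becomes qd = 631 − 7(ps − 50) = 981 - 7ps. Setting this equal to supply: 981 - 7ps = -456.5 + 5.5ps, so ps = 115.
Buyers pay pb = 115 − 50 = 65; q' = -456.5 + 5.5·115 = 176.
The subsidy expands output by 176 − 22 = 154 past the efficient level; on those units the gap between marginal cost and willingness to pay runs from 0 up to 50.
DWL = ½ × 50 × 154 = 3850.

Deadweight loss = £3850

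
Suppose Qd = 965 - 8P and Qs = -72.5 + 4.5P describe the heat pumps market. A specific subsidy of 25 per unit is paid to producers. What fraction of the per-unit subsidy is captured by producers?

Pre-subsidy: 965 - 8P = -72.5 + 4.5P gives P* = 83, Q* = 301.
With the subsidy, sellers receive Ps = Pb + 25 for each unit, where Pb is the price buyers pay.
Supply in terms of Pb becomes Qs = -72.5 + 4.5(Pb + 25) = 40 + 4.5Pb. Setting this equal to demand: 965 - 8Pb = 40 + 4.5Pb, so Pb = 74.
Sellers receive Ps = 74 + 25 = 99; Q' = 965 − 8·74 = 373.
Buyers' price falls by P* − Pb = 83 − 74 = 9; sellers' price rises by Ps − P* = 99 − 83 = 16.
So producers capture 16/25 = 0.64 of each unit of subsidy.

Producer share = 0.64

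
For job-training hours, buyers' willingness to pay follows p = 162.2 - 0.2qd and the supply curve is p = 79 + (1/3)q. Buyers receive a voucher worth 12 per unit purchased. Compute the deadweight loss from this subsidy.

Pre-subsidy: 162.2 - 0.2q = 79 + (1/3)q gives q* = 156 and p* = 131.
With the rebate, buyers effectively pay pb = ps − 12, where ps is the price sellers receive.
On the curves, pb = 162.2 - 0.2q and ps = 79 + (1/3)q; the wedge ps − pb = 12 gives 79 + (1/3)q − (162.2 - 0.2q) = 12, so q' = 178.5.
Then pb = 162.2 − 0.2·178.5 = 126.5 and ps = 79 + (1/3)·178.5 = 138.5.
The subsidy expands output by 178.5 − 156 = 22.5 past the efficient level; on those units the gap between marginal cost and willingness to pay runs from 0 up to 12.
DWL = ½ × 12 × 22.5 = 135.

Deadweight loss = 135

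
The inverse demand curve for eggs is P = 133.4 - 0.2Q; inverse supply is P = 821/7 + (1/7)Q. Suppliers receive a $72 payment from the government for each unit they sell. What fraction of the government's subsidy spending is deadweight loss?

DWL / government spending = 105/257

Pre-subsidy: 133.4 - 0.2Q = 821/7 + (1/7)Q gives Q* = 47 and P* = 124.
With the subsidy, sellers receive Ps = Pb + 72 for each unit, where Pb is the price buyers pay.
On the curves, Pb = 133.4 - 0.2Q and Ps = 821/7 + (1/7)Q; the wedge Ps − Pb = 72 gives 821/7 + (1/7)Q − (133.4 - 0.2Q) = 72, so Q' = 257.
Then Pb = 133.4 − 0.2·257 = 82 and Ps = 821/7 + (1/7)·257 = 154.
ΔCS = ½(47 + 257)(124 − 82) = 6384; ΔPS = ½(47 + 257)(154 − 124) = 4560.
Government spending = 72 × 257 = 18504.
DWL = ½ × 72 × (257 − 47) = 7560; fraction = 7560 / 18504 = 105/257.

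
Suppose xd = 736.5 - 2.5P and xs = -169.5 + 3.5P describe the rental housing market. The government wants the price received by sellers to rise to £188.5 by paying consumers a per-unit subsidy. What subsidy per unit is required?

At a seller price of 188.5, quantity supplied is -169.5 + 3.5·188.5 = 490.25.
Buyers absorb 490.25 only when they pay Pb with 736.5 − 2.5·Pb = 490.25, i.e. Pb = 98.5.
s = Ps − Pb = 188.5 − 98.5 = 90.

Required subsidy s = £90 per unit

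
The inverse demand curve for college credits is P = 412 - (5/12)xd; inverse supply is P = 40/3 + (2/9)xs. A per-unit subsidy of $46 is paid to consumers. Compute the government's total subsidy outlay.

Pre-subsidy: 412 - (5/12)x = 40/3 + (2/9)x gives x* = 624 and P* = 152.
With the rebate, buyers effectively pay Pb = Ps − 46, where Ps is the price sellers receive.
On the curves, Pb = 412 - (5/12)x and Ps = 40/3 + (2/9)x; the wedge Ps − Pb = 46 gives 40/3 + (2/9)x − (412 - (5/12)x) = 46, so x' = 696.
Then Pb = 412 − (5/12)·696 = 122 and Ps = 40/3 + (2/9)·696 = 168.
Government outlay = subsidy × quantity = 46 × 696 = 32016.

Government cost = $32016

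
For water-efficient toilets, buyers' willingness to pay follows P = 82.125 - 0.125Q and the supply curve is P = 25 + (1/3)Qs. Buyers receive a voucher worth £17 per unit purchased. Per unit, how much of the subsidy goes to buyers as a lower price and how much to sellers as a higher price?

Buyers gain 51/11 per unit; sellers gain 136/11 per unit

Pre-subsidy: 82.125 - 0.125Q = 25 + (1/3)Q gives Q* = 1371/11 and P* = 732/11.
With the rebate, buyers effectively pay Pb = Ps − 17, where Ps is the price sellers receive.
On the curves, Pb = 82.125 - 0.125Q and Ps = 25 + (1/3)Q; the wedge Ps − Pb = 17 gives 25 + (1/3)Q − (82.125 - 0.125Q) = 17, so Q' = 1779/11.
Then Pb = 82.125 − 0.125·(1779/11) = 681/11 and Ps = 25 + (1/3)·(1779/11) = 868/11.
Buyers' price falls by P* − Pb = 732/11 − 681/11 = 51/11; sellers' price rises by Ps − P* = 868/11 − 732/11 = 136/11.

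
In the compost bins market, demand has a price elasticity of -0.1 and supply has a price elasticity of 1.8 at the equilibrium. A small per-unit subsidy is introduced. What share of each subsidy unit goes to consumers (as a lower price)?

Consumer share = 18/19

For a small subsidy around the equilibrium, the benefit split depends on the relative slopes, which at a point are proportional to the elasticities.
Buyer share = εs/(εs + |εd|) = 1.8/(1.8 + 0.1) = 18/19; seller share = |εd|/(εs + |εd|) = 1/19.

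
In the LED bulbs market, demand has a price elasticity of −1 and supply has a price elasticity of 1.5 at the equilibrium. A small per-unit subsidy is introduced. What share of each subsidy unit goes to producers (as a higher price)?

Producer share = 0.4

For a small subsidy around the equilibrium, the benefit split depends on the relative slopes, which at a point are proportional to the elasticities.
Buyer share = εs/(εs + |εd|) = 1.5/(1.5 + 1) = 0.6; seller share = |εd|/(εs + |εd|) = 0.4.
So producers capture 0.4 of the subsidy.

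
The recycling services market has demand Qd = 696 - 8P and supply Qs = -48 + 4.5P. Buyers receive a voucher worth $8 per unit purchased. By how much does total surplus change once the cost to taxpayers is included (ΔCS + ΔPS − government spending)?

Net change in total surplus = -$92.16

Pre-subsidy: 696 - 8P = -48 + 4.5P gives P* = 59.52, Q* = 219.84.
With the rebate, buyers effectively pay Pb = Ps − 8, where Ps is the price sellers receive.
Demand in terms of Ps becomes Qd = 696 − 8(Ps − 8) = 760 - 8Ps. Setting this equal to supply: 760 - 8Ps = -48 + 4.5Ps, so Ps = 64.64.
Buyers pay Pb = 64.64 − 8 = 56.64; Q' = -48 + 4.5·64.64 = 242.88.
ΔCS = ½(219.84 + 242.88)(59.52 − 56.64) = 666.3168; ΔPS = ½(219.84 + 242.88)(64.64 − 59.52) = 1184.5632.
Government spending = 8 × 242.88 = 1943.04.
Net change = 666.3168 + 1184.5632 − 1943.04 = -92.16. The loss equals the DWL triangle ½·8·23.04.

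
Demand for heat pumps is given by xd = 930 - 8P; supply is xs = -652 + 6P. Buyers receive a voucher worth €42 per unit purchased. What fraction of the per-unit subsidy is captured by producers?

Pre-subsidy: 930 - 8P = -652 + 6P gives P* = 113, x* = 26.
With the rebate, buyers effectively pay Pb = Ps − 42, where Ps is the price sellers receive.
Demand in terms of Ps becomes xd = 930 − 8(Ps − 42) = 1266 - 8Ps. Setting this equal to supply: 1266 - 8Ps = -652 + 6Ps, so Ps = 137.
Buyers pay Pb = 137 − 42 = 95; x' = -652 + 6·137 = 170.
Buyers' price falls by P* − Pb = 113 − 95 = 18; sellers' price rises by Ps − P* = 137 − 113 = 24.
So producers capture 24/42 = 4/7 of each unit of subsidy.

Producer share = 4/7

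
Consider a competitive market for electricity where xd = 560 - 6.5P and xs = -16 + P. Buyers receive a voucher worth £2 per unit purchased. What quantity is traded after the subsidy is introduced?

Pre-subsidy: 560 - 6.5P = -16 + P gives P* = 76.8, x* = 60.8.
With the rebate, buyers effectively pay Pb = Ps − 2, where Ps is the price sellers receive.
Demand in terms of Ps becomes xd = 560 − 6.5(Ps − 2) = 573 - 6.5Ps. Setting this equal to supply: 573 - 6.5Ps = -16 + Ps, so Ps = 1178/15.
Buyers pay Pb = 1178/15 − 2 = 1148/15; x' = -16 + 1·(1178/15) = 938/15.

x' = 938/15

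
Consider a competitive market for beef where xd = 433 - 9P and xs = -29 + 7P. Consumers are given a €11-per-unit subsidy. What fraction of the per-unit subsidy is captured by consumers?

Consumer share = 0.4375

Pre-subsidy: 433 - 9P = -29 + 7P gives P* = 28.875, x* = 173.125.
With the rebate, buyers effectively pay Pb = Ps − 11, where Ps is the price sellers receive.
Demand in terms of Ps becomes xd = 433 − 9(Ps − 11) = 532 - 9Ps. Setting this equal to supply: 532 - 9Ps = -29 + 7Ps, so Ps = 35.0625.
Buyers pay Pb = 35.0625 − 11 = 24.0625; x' = -29 + 7·35.0625 = 216.4375.
Buyers' price falls by P* − Pb = 28.875 − 24.0625 = 4.8125; sellers' price rises by Ps − P* = 35.0625 − 28.875 = 6.1875.
So consumers capture 4.8125/11 = 0.4375 of each unit of subsidy.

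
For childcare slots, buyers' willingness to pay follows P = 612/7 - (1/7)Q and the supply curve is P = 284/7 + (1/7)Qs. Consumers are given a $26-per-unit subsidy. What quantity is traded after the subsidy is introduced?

Q' = 255

Pre-subsidy: 612/7 - (1/7)Q = 284/7 + (1/7)Q gives Q* = 164 and P* = 64.
With the rebate, buyers effectively pay Pb = Ps − 26, where Ps is the price sellers receive.
On the curves, Pb = 612/7 - (1/7)Q and Ps = 284/7 + (1/7)Q; the wedge Ps − Pb = 26 gives 284/7 + (1/7)Q − (612/7 - (1/7)Q) = 26, so Q' = 255.
Then Pb = 612/7 − (1/7)·255 = 51 and Ps = 284/7 + (1/7)·255 = 77.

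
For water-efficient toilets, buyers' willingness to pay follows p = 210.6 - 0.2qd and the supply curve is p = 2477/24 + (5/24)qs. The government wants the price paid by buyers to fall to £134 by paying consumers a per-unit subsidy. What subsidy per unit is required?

Required subsidy s = £49 per unit

At a buyer price of 134, quantity demanded is 1053 − 5·134 = 383.
Sellers supply 383 only when they receive ps = 2477/24 + (5/24)·383 = 183.
s = ps − pb = 183 − 134 = 49.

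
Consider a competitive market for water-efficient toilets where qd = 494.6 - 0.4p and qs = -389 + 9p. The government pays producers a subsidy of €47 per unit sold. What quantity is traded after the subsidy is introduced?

Pre-subsidy: 494.6 - 0.4p = -389 + 9p gives p* = 94, q* = 457.
With the subsidy, sellers receive ps = pb + 47 for each unit, where pb is the price buyers pay.
Supply in terms of pb becomes qs = -389 + 9(pb + 47) = 34 + 9pb. Setting this equal to demand: 494.6 - 0.4pb = 34 + 9pb, so pb = 49.
Sellers receive ps = 49 + 47 = 96; q' = 494.6 − 0.4·49 = 475.

q' = 475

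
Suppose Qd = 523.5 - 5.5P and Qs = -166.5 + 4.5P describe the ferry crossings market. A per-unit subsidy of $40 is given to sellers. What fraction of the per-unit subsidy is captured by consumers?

Pre-subsidy: 523.5 - 5.5P = -166.5 + 4.5P gives P* = 69, Q* = 144.
With the subsidy, sellers receive Ps = Pb + 40 for each unit, where Pb is the price buyers pay.
Supply in terms of Pb becomes Qs = -166.5 + 4.5(Pb + 40) = 13.5 + 4.5Pb. Setting this equal to demand: 523.5 - 5.5Pb = 13.5 + 4.5Pb, so Pb = 51.
Sellers receive Ps = 51 + 40 = 91; Q' = 523.5 − 5.5·51 = 243.
Buyers' price falls by P* − Pb = 69 − 51 = 18; sellers' price rises by Ps − P* = 91 − 69 = 22.
So consumers capture 18/40 = 0.45 of each unit of subsidy.

Consumer share = 0.45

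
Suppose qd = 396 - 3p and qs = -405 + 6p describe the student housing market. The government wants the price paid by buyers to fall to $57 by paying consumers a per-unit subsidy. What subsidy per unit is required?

At a buyer price of 57, quantity demanded is 396 − 3·57 = 225.
Sellers supply 225 only when they receive ps with -405 + 6·ps = 225, i.e. ps = 105.
s = ps − pb = 105 − 57 = 48.

Required subsidy s = $48 per unit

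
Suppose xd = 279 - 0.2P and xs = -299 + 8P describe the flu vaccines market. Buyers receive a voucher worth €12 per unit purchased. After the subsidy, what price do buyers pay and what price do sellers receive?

Pre-subsidy: 279 - 0.2P = -299 + 8P gives P* = 2890/41, x* = 10861/41.
With the rebate, buyers effectively pay Pb = Ps − 12, where Ps is the price sellers receive.
Demand in terms of Ps becomes xd = 279 − 0.2(Ps − 12) = 281.4 - 0.2Ps. Setting this equal to supply: 281.4 - 0.2Ps = -299 + 8Ps, so Ps = 2902/41.
Buyers pay Pb = 2902/41 − 12 = 2410/41; x' = -299 + 8·(2902/41) = 10957/41.

Buyers pay 2410/41; sellers receive 2902/41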